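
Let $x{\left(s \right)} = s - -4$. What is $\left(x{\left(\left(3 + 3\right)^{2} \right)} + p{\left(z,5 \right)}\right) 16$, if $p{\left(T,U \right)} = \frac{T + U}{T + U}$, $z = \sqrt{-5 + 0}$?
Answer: $656$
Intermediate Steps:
$x{\left(s \right)} = 4 + s$ ($x{\left(s \right)} = s + 4 = 4 + s$)
$z = i \sqrt{5}$ ($z = \sqrt{-5} = i \sqrt{5} \approx 2.2361 i$)
$p{\left(T,U \right)} = 1$
$\left(x{\left(\left(3 + 3\right)^{2} \right)} + p{\left(z,5 \right)}\right) 16 = \left(\left(4 + \left(3 + 3\right)^{2}\right) + 1\right) 16 = \left(\left(4 + 6^{2}\right) + 1\right) 16 = \left(\left(4 + 36\right) + 1\right) 16 = \left(40 + 1\right) 16 = 41 \cdot 16 = 656$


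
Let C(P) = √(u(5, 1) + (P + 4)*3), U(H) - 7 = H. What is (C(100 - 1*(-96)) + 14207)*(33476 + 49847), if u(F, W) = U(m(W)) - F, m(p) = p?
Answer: 1183769861 + 249969*√67 ≈ 1.1858e+9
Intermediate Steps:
U(H) = 7 + H
u(F, W) = 7 + W - F (u(F, W) = (7 + W) - F = 7 + W - F)
C(P) = √(15 + 3*P) (C(P) = √((7 + 1 - 1*5) + (P + 4)*3) = √((7 + 1 - 5) + (4 + P)*3) = √(3 + (12 + 3*P)) = √(15 + 3*P))
(C(100 - 1*(-96)) + 14207)*(33476 + 49847) = (√(15 + 3*(100 - 1*(-96))) + 14207)*(33476 + 49847) = (√(15 + 3*(100 + 96)) + 14207)*83323 = (√(15 + 3*196) + 14207)*83323 = (√(15 + 588) + 14207)*83323 = (√603 + 14207)*83323 = (3*√67 + 14207)*83323 = (14207 + 3*√67)*83323 = 1183769861 + 249969*√67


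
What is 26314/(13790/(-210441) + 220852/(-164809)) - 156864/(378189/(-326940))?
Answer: 589751073637782949/5045524795647 ≈ 1.1689e+5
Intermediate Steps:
26314/(13790/(-210441) + 220852/(-164809)) - 156864/(378189/(-326940)) = 26314/(13790*(-1/210441) + 220852*(-1/164809)) - 156864/(378189*(-1/326940)) = 26314/(-1970/30063 - 220852/164809) - 156864/(-126063/108980) = 26314/(-6964147406/4954652967) - 156864*(-108980/126063) = 26314*(-4954652967/6964147406) + 5698346240/42021 = -65188369086819/3482073703 + 5698346240/42021 = 589751073637782949/5045524795647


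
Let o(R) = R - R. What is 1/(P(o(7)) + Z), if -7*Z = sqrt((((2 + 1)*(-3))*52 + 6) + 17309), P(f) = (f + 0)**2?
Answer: -7*sqrt(16847)/16847 ≈ -0.053931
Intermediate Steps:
o(R) = 0
P(f) = f**2
Z = -sqrt(16847)/7 (Z = -sqrt((((2 + 1)*(-3))*52 + 6) + 17309)/7 = -sqrt(((3*(-3))*52 + 6) + 17309)/7 = -sqrt((-9*52 + 6) + 17309)/7 = -sqrt((-468 + 6) + 17309)/7 = -sqrt(-462 + 17309)/7 = -sqrt(16847)/7 ≈ -18.542)
1/(P(o(7)) + Z) = 1/(0**2 - sqrt(16847)/7) = 1/(0 - sqrt(16847)/7) = 1/(-sqrt(16847)/7) = -7*sqrt(16847)/16847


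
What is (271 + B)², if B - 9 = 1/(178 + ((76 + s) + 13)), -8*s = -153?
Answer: 410788701184/5239521 ≈ 78402.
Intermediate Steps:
s = 153/8 (s = -⅛*(-153) = 153/8 ≈ 19.125)
B = 20609/2289 (B = 9 + 1/(178 + ((76 + 153/8) + 13)) = 9 + 1/(178 + (761/8 + 13)) = 9 + 1/(178 + 865/8) = 9 + 1/(2289/8) = 9 + 8/2289 = 20609/2289 ≈ 9.0035)
(271 + B)² = (271 + 20609/2289)² = (640928/2289)² = 410788701184/5239521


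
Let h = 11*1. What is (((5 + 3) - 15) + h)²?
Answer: 16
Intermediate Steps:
h = 11
(((5 + 3) - 15) + h)² = (((5 + 3) - 15) + 11)² = ((8 - 15) + 11)² = (-7 + 11)² = 4² = 16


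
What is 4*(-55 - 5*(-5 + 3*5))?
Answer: -420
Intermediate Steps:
4*(-55 - 5*(-5 + 3*5)) = 4*(-55 - 5*(-5 + 15)) = 4*(-55 - 5*10) = 4*(-55 - 50) = 4*(-105) = -420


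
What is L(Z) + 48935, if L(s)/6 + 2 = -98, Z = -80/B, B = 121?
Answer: 48335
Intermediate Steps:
Z = -80/121 ≈ -0.66116
L(s) = -600 (L(s) = -12 + 6*(-98) = -12 - 588 = -600)
L(Z) + 48935 = -600 + 48935 = 48335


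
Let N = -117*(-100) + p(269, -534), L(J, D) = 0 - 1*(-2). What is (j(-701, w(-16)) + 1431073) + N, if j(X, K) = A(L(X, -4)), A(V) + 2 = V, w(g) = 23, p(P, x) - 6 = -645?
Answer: 1442134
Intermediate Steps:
p(P, x) = -639 (p(P, x) = 6 - 645 = -639)
L(J, D) = 2 (L(J, D) = 0 + 2 = 2)
A(V) = -2 + V
j(X, K) = 0 (j(X, K) = -2 + 2 = 0)
N = 11061 (N = -117*(-100) - 639 = 11700 - 639 = 11061)
(j(-701, w(-16)) + 1431073) + N = (0 + 1431073) + 11061 = 1431073 + 11061 = 1442134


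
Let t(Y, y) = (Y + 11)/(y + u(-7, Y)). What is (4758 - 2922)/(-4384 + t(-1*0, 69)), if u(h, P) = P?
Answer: -126684/302485 ≈ -0.41881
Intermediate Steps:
t(Y, y) = (11 + Y)/(Y + y) (t(Y, y) = (Y + 11)/(y + Y) = (11 + Y)/(Y + y))
(4758 - 2922)/(-4384 + t(-1*0, 69)) = (4758 - 2922)/(-4384 + (11 - 1*0)/(-1*0 + 69)) = 1836/(-4384 + (11 + 0)/(0 + 69)) = 1836/(-4384 + 11/69) = 1836/(-302485/69) = 1836*(-69/302485) = -126684/302485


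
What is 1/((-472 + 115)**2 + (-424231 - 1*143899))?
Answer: -1/440681 ≈ -2.2692e-6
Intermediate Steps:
1/((-472 + 115)**2 + (-424231 - 1*143899)) = 1/((-357)**2 + (-424231 - 143899)) = 1/(127449 - 568130) = 1/(-440681) = -1/440681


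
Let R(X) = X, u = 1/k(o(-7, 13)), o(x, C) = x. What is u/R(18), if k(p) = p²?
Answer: 1/882 ≈ 0.0011338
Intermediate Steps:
u = 1/49 (u = 1/((-7)²) = 1/49 ≈ 0.020408)
u/R(18) = (1/49)/18 = (1/49)*(1/18) = 1/882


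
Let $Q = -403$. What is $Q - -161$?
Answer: $-242$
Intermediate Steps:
$Q - -161 = -403 - -161 = -403 + 161 = -242$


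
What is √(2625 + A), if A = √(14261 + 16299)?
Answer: √(2625 + 4*√1910) ≈ 52.913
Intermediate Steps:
A = 4*√1910 (A = √30560 = 4*√1910 ≈ 174.81)
√(2625 + A) = √(2625 + 4*√1910)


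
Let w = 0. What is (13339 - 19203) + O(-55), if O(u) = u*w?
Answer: -5864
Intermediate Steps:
O(u) = 0 (O(u) = u*0 = 0)
(13339 - 19203) + O(-55) = (13339 - 19203) + 0 = -5864 + 0 = -5864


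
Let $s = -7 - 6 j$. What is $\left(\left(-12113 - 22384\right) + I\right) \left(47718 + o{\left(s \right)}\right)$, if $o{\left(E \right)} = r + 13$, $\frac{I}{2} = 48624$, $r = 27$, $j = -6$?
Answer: $2996862258$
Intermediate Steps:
$I = 97248$ ($I = 2 \cdot 48624 = 97248$)
$s = 29$ ($s = -7 - -36 = -7 + 36 = 29$)
$o{\left(E \right)} = 40$ ($o{\left(E \right)} = 27 + 13 = 40$)
$\left(\left(-12113 - 22384\right) + I\right) \left(47718 + o{\left(s \right)}\right) = \left(\left(-12113 - 22384\right) + 97248\right) \left(47718 + 40\right) = \left(-34497 + 97248\right) 47758 = 62751 \cdot 47758 = 2996862258$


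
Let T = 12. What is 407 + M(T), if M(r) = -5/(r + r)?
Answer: 9763/24 ≈ 406.79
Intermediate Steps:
M(r) = -5/(2*r) (M(r) = -5*1/(2*r) = -5/(2*r))
407 + M(T) = 407 - 5/2/12 = 407 - 5/2*1/12 = 407 - 5/24 = 9763/24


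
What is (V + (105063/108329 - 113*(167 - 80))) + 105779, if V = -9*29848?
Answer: -18706579973/108329 ≈ -1.7268e+5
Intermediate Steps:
V = -268632
(V + (105063/108329 - 113*(167 - 80))) + 105779 = (-268632 + (105063/108329 - 113*(167 - 80))) + 105779 = (-268632 + (105063*(1/108329) - 113*87)) + 105779 = (-268632 + (105063/108329 - 1*9831)) + 105779 = (-268632 + (105063/108329 - 9831)) + 105779 = (-268632 - 1064877336/108329) + 105779 = -30165513264/108329 + 105779 = -18706579973/108329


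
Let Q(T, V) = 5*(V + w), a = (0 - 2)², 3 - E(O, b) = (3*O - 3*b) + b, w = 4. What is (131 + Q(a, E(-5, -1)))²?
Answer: 53361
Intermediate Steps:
E(O, b) = 3 - 3*O + 2*b (E(O, b) = 3 - ((3*O - 3*b) + b) = 3 - ((-3*b + 3*O) + b) = 3 - (-2*b + 3*O) = 3 + (-3*O + 2*b) = 3 - 3*O + 2*b)
a = 4 (a = (-2)² = 4)
Q(T, V) = 20 + 5*V (Q(T, V) = 5*(V + 4) = 5*(4 + V) = 20 + 5*V)
(131 + Q(a, E(-5, -1)))² = (131 + (20 + 5*(3 - 3*(-5) + 2*(-1))))² = (131 + (20 + 5*(3 + 15 - 2)))² = (131 + (20 + 5*16))² = (131 + (20 + 80))² = (131 + 100)² = 231² = 53361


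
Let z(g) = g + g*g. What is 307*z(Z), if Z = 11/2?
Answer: 43901/4 ≈ 10975.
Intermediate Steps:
Z = 11/2 (Z = 11*(1/2) = 11/2 ≈ 5.5000)
z(g) = g + g**2
307*z(Z) = 307*(11*(1 + 11/2)/2) = 307*((11/2)*(13/2)) = 307*(143/4) = 43901/4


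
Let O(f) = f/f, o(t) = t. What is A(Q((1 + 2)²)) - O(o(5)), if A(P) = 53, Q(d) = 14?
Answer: 52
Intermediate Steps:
O(f) = 1
A(Q((1 + 2)²)) - O(o(5)) = 53 - 1*1 = 53 - 1 = 52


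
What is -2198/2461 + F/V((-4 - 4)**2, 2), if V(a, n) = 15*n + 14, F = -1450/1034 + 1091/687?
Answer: -8546928589/9615050709 ≈ -0.88891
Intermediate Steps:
F = 65972/355179 (F = -1450*1/1034 + 1091*(1/687) = -725/517 + 1091/687 = 65972/355179 ≈ 0.18574)
V(a, n) = 14 + 15*n
-2198/2461 + F/V((-4 - 4)**2, 2) = -2198/2461 + 65972/(355179*(14 + 15*2)) = -2198*1/2461 + 65972/(355179*(14 + 30)) = -2198/2461 + (65972/355179)/44 = -2198/2461 + (65972/355179)*(1/44) = -2198/2461 + 16493/3906969 = -8546928589/9615050709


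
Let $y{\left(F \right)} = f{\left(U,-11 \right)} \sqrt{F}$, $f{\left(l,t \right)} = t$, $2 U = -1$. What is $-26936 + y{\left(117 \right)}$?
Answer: $-26936 - 33 \sqrt{13} \approx -27055.0$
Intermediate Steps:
$U = - \frac{1}{2}$ ($U = \frac{1}{2} \left(-1\right) = - \frac{1}{2} \approx -0.5$)
$y{\left(F \right)} = - 11 \sqrt{F}$
$-26936 + y{\left(117 \right)} = -26936 - 11 \sqrt{117} = -26936 - 11 \cdot 3 \sqrt{13} = -26936 - 33 \sqrt{13}$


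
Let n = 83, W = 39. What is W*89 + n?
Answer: 3554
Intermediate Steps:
W*89 + n = 39*89 + 83 = 3471 + 83 = 3554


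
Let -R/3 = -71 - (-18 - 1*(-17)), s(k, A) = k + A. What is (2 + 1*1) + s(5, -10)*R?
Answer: -1047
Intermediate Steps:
s(k, A) = A + k
R = 210 (R = -3*(-71 - (-18 - 1*(-17))) = -3*(-71 - (-18 + 17)) = -3*(-71 - 1*(-1)) = -3*(-71 + 1) = -3*(-70) = 210)
(2 + 1*1) + s(5, -10)*R = (2 + 1*1) + (-10 + 5)*210 = (2 + 1) - 5*210 = 3 - 1050 = -1047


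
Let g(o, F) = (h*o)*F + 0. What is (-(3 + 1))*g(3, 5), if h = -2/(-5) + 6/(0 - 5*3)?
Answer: 0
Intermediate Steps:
h = 0 (h = -2*(-⅕) + 6/(0 - 15) = ⅖ + 6/(-15) = ⅖ + 6*(-1/15) = ⅖ - ⅖ = 0)
g(o, F) = 0 (g(o, F) = (0*o)*F + 0 = 0*F + 0 = 0 + 0 = 0)
(-(3 + 1))*g(3, 5) = -(3 + 1)*0 = -1*4*0 = -4*0 = 0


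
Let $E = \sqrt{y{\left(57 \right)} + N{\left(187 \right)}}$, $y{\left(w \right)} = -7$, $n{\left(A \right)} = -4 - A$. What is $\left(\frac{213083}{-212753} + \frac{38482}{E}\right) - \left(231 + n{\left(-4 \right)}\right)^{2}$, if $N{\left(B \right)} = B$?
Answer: $- \frac{11352925916}{212753} + \frac{19241 \sqrt{5}}{15} \approx -50494.0$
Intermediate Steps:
$E = 6 \sqrt{5}$ ($E = \sqrt{-7 + 187} = \sqrt{180} = 6 \sqrt{5} \approx 13.416$)
$\left(\frac{213083}{-212753} + \frac{38482}{E}\right) - \left(231 + n{\left(-4 \right)}\right)^{2} = \left(\frac{213083}{-212753} + \frac{38482}{6 \sqrt{5}}\right) - \left(231 - 0\right)^{2} = \left(213083 \left(- \frac{1}{212753}\right) + 38482 \frac{\sqrt{5}}{30}\right) - \left(231 + \left(-4 + 4\right)\right)^{2} = \left(- \frac{213083}{212753} + \frac{19241 \sqrt{5}}{15}\right) - \left(231 + 0\right)^{2} = \left(- \frac{213083}{212753} + \frac{19241 \sqrt{5}}{15}\right) - 231^{2} = \left(- \frac{213083}{212753} + \frac{19241 \sqrt{5}}{15}\right) - 53361 = - \frac{11352925916}{212753} + \frac{19241 \sqrt{5}}{15}$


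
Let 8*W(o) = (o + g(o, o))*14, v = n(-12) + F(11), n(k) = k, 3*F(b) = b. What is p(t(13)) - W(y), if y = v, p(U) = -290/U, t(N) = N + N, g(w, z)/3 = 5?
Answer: -890/39 ≈ -22.821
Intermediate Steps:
g(w, z) = 15 (g(w, z) = 3*5 = 15)
t(N) = 2*N
F(b) = b/3
v = -25/3 (v = -12 + (⅓)*11 = -12 + 11/3 = -25/3 ≈ -8.3333)
y = -25/3 ≈ -8.3333
W(o) = 105/4 + 7*o/4 (W(o) = ((o + 15)*14)/8 = ((15 + o)*14)/8 = (210 + 14*o)/8 = 105/4 + 7*o/4)
p(t(13)) - W(y) = -290/(2*13) - (105/4 + (7/4)*(-25/3)) = -290/26 - (105/4 - 175/12) = -290*1/26 - 1*35/3 = -145/13 - 35/3 = -890/39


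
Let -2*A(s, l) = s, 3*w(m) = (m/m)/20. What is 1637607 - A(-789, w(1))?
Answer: 3274425/2 ≈ 1.6372e+6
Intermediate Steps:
w(m) = 1/60 (w(m) = ((m/m)/20)/3 = (1*(1/20))/3 = (1/3)*(1/20) = 1/60)
A(s, l) = -s/2
1637607 - A(-789, w(1)) = 1637607 - (-1)*(-789)/2 = 1637607 - 1*789/2 = 1637607 - 789/2 = 3274425/2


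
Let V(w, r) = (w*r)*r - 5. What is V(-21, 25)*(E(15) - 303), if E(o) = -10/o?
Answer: 11961430/3 ≈ 3.9871e+6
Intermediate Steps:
V(w, r) = -5 + w*r² (V(w, r) = (r*w)*r - 5 = w*r² - 5 = -5 + w*r²)
V(-21, 25)*(E(15) - 303) = (-5 - 21*25²)*(-10/15 - 303) = (-5 - 21*625)*(-10*1/15 - 303) = (-5 - 13125)*(-⅔ - 303) = -13130*(-911/3) = 11961430/3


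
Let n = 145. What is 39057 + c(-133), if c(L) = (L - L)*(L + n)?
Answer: 39057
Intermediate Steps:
c(L) = 0 (c(L) = (L - L)*(L + 145) = 0*(145 + L) = 0)
39057 + c(-133) = 39057 + 0 = 39057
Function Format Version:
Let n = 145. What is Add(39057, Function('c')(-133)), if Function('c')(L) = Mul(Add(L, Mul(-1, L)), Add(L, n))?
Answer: 39057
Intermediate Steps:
Function('c')(L) = 0 (Function('c')(L) = Mul(Add(L, Mul(-1, L)), Add(L, 145)) = Mul(0, Add(145, L)) = 0)
Add(39057, Function('c')(-133)) = Add(39057, 0) = 39057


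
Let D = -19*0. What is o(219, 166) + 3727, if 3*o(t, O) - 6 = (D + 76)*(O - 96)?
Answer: 16507/3 ≈ 5502.3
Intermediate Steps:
D = 0
o(t, O) = -2430 + 76*O/3 (o(t, O) = 2 + ((0 + 76)*(O - 96))/3 = 2 + (76*(-96 + O))/3 = 2 + (-7296 + 76*O)/3 = 2 + (-2432 + 76*O/3) = -2430 + 76*O/3)
o(219, 166) + 3727 = (-2430 + (76/3)*166) + 3727 = (-2430 + 12616/3) + 3727 = 5326/3 + 3727 = 16507/3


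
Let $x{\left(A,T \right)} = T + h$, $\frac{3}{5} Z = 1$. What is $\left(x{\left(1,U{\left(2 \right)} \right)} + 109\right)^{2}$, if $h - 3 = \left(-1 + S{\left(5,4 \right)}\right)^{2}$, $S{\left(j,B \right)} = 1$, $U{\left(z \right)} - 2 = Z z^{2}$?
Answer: $\frac{131044}{9} \approx 14560.0$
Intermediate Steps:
$Z = \frac{5}{3}$ ($Z = \frac{5}{3} \cdot 1 = \frac{5}{3} \approx 1.6667$)
$U{\left(z \right)} = 2 + \frac{5 z^{2}}{3}$
$h = 3$ ($h = 3 + \left(-1 + 1\right)^{2} = 3 + 0^{2} = 3 + 0 = 3$)
$x{\left(A,T \right)} = 3 + T$ ($x{\left(A,T \right)} = T + 3 = 3 + T$)
$\left(x{\left(1,U{\left(2 \right)} \right)} + 109\right)^{2} = \left(\left(3 + \left(2 + \frac{5 \cdot 2^{2}}{3}\right)\right) + 109\right)^{2} = \left(\left(3 + \left(2 + \frac{5}{3} \cdot 4\right)\right) + 109\right)^{2} = \left(\left(3 + \left(2 + \frac{20}{3}\right)\right) + 109\right)^{2} = \left(\left(3 + \frac{26}{3}\right) + 109\right)^{2} = \left(\frac{35}{3} + 109\right)^{2} = \left(\frac{362}{3}\right)^{2} = \frac{131044}{9}$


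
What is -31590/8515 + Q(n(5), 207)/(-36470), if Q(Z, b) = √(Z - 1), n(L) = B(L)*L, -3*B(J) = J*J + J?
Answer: -486/131 - I*√51/36470 ≈ -3.7099 - 0.00019582*I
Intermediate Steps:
B(J) = -J/3 - J²/3 (B(J) = -(J*J + J)/3 = -(J² + J)/3 = -(J + J²)/3 = -J/3 - J²/3)
n(L) = -L²*(1 + L)/3 (n(L) = (-L*(1 + L)/3)*L = -L²*(1 + L)/3)
Q(Z, b) = √(-1 + Z)
-31590/8515 + Q(n(5), 207)/(-36470) = -31590/8515 + √(-1 + (⅓)*5²*(-1 - 1*5))/(-36470) = -31590*1/8515 + √(-1 + (⅓)*25*(-1 - 5))*(-1/36470) = -486/131 + √(-1 + (⅓)*25*(-6))*(-1/36470) = -486/131 + √(-1 - 50)*(-1/36470) = -486/131 + √(-51)*(-1/36470) = -486/131 + (I*√51)*(-1/36470) = -486/131 - I*√51/36470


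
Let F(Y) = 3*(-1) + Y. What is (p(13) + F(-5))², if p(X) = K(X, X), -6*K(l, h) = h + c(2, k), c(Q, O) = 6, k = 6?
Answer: 4489/36 ≈ 124.69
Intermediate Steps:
K(l, h) = -1 - h/6 (K(l, h) = -(h + 6)/6 = -(6 + h)/6 = -1 - h/6)
F(Y) = -3 + Y
p(X) = -1 - X/6
(p(13) + F(-5))² = ((-1 - ⅙*13) + (-3 - 5))² = ((-1 - 13/6) - 8)² = (-19/6 - 8)² = (-67/6)² = 4489/36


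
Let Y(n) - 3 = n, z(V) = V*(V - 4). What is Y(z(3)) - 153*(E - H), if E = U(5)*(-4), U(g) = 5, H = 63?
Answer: 12699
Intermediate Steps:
z(V) = V*(-4 + V)
Y(n) = 3 + n
E = -20 (E = 5*(-4) = -20)
Y(z(3)) - 153*(E - H) = (3 + 3*(-4 + 3)) - 153*(-20 - 1*63) = (3 + 3*(-1)) - 153*(-20 - 63) = (3 - 3) - 153*(-83) = 0 + 12699 = 12699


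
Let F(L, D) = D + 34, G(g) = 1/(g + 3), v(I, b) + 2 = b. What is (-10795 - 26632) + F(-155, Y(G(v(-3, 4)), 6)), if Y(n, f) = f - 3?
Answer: -37390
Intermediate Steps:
v(I, b) = -2 + b
G(g) = 1/(3 + g)
Y(n, f) = -3 + f
F(L, D) = 34 + D
(-10795 - 26632) + F(-155, Y(G(v(-3, 4)), 6)) = (-10795 - 26632) + (34 + (-3 + 6)) = -37427 + (34 + 3) = -37427 + 37 = -37390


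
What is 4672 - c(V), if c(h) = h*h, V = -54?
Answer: 1756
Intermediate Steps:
c(h) = h**2
4672 - c(V) = 4672 - 1*(-54)**2 = 4672 - 1*2916 = 4672 - 2916 = 1756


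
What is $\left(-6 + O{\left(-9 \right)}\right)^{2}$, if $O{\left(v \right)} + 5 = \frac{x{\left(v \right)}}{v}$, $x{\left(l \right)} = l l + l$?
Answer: $361$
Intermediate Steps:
$x{\left(l \right)} = l + l^{2}$ ($x{\left(l \right)} = l^{2} + l = l + l^{2}$)
$O{\left(v \right)} = -4 + v$ ($O{\left(v \right)} = -5 + \frac{v \left(1 + v\right)}{v} = -5 + \left(1 + v\right) = -4 + v$)
$\left(-6 + O{\left(-9 \right)}\right)^{2} = \left(-6 - 13\right)^{2} = \left(-19\right)^{2} = 361$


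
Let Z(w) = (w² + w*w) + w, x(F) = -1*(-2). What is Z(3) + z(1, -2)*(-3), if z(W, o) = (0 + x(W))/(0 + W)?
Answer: 15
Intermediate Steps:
x(F) = 2
z(W, o) = 2/W (z(W, o) = (0 + 2)/(0 + W) = 2/W)
Z(w) = w + 2*w² (Z(w) = (w² + w²) + w = 2*w² + w = w + 2*w²)
Z(3) + z(1, -2)*(-3) = 3*(1 + 2*3) + (2/1)*(-3) = 3*(1 + 6) + (2*1)*(-3) = 3*7 + 2*(-3) = 21 - 6 = 15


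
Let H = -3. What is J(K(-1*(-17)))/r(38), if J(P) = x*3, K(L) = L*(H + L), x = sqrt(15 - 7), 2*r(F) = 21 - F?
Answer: -12*sqrt(2)/17 ≈ -0.99827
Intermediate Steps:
r(F) = 21/2 - F/2 (r(F) = (21 - F)/2 = 21/2 - F/2)
x = 2*sqrt(2) (x = sqrt(8) = 2*sqrt(2) ≈ 2.8284)
K(L) = L*(-3 + L)
J(P) = 6*sqrt(2) (J(P) = (2*sqrt(2))*3 = 6*sqrt(2))
J(K(-1*(-17)))/r(38) = (6*sqrt(2))/(21/2 - 1/2*38) = (6*sqrt(2))/(21/2 - 19) = (6*sqrt(2))/(-17/2) = (6*sqrt(2))*(-2/17) = -12*sqrt(2)/17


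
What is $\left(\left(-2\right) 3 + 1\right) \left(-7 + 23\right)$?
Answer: $-80$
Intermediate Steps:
$\left(\left(-2\right) 3 + 1\right) \left(-7 + 23\right) = \left(-6 + 1\right) 16 = \left(-5\right) 16 = -80$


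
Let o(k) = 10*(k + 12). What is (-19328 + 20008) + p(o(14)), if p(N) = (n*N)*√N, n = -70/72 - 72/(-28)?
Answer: 680 + 52390*√65/63 ≈ 7384.5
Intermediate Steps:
o(k) = 120 + 10*k (o(k) = 10*(12 + k) = 120 + 10*k)
n = 403/252 (n = -70*1/72 - 72*(-1/28) = -35/36 + 18/7 = 403/252 ≈ 1.5992)
p(N) = 403*N^(3/2)/252 (p(N) = (403*N/252)*√N = 403*N^(3/2)/252)
(-19328 + 20008) + p(o(14)) = (-19328 + 20008) + 403*(120 + 10*14)^(3/2)/252 = 680 + 403*(120 + 140)^(3/2)/252 = 680 + 403*260^(3/2)/252 = 680 + 403*(520*√65)/252 = 680 + 52390*√65/63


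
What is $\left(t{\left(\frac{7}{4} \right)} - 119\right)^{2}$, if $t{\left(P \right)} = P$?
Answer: $\frac{219961}{16} \approx 13748.0$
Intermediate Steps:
$\left(t{\left(\frac{7}{4} \right)} - 119\right)^{2} = \left(\frac{7}{4} - 119\right)^{2} = \left(- \frac{469}{4}\right)^{2} = \frac{219961}{16}$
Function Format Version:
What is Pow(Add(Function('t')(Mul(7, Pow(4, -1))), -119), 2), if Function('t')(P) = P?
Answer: Rational(219961, 16) ≈ 13748.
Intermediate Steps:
Pow(Add(Function('t')(Mul(7, Pow(4, -1))), -119), 2) = Pow(Add(Mul(7, Pow(4, -1)), -119), 2) = Pow(Add(Mul(7, Rational(1, 4)), -119), 2) = Pow(Add(Rational(7, 4), -119), 2) = Pow(Rational(-469, 4), 2) = Rational(219961, 16)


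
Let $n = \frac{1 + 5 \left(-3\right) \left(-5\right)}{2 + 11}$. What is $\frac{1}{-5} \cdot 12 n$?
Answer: $- \frac{912}{65} \approx -14.031$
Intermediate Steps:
$n = \frac{76}{13}$ ($n = \frac{1 - -75}{13} = \left(1 + 75\right) \frac{1}{13} = 76 \cdot \frac{1}{13} = \frac{76}{13} \approx 5.8462$)
$\frac{1}{-5} \cdot 12 n = \frac{1}{-5} \cdot 12 \cdot \frac{76}{13} = \left(- \frac{1}{5}\right) 12 \cdot \frac{76}{13} = \left(- \frac{12}{5}\right) \frac{76}{13} = - \frac{912}{65}$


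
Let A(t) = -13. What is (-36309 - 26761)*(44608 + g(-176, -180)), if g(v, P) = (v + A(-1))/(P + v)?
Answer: -500795887795/178 ≈ -2.8135e+9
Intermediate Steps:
g(v, P) = (-13 + v)/(P + v) (g(v, P) = (v - 13)/(P + v) = (-13 + v)/(P + v))
(-36309 - 26761)*(44608 + g(-176, -180)) = (-36309 - 26761)*(44608 + (-13 - 176)/(-180 - 176)) = -63070*(44608 - 189/(-356)) = -63070*(44608 - 1/356*(-189)) = -63070*(44608 + 189/356) = -63070*15880637/356 = -500795887795/178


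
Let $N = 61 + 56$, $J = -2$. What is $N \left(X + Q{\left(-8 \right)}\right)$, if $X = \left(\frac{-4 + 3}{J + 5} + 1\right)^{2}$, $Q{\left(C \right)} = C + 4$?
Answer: $-416$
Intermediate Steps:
$Q{\left(C \right)} = 4 + C$
$N = 117$
$X = \frac{4}{9}$ ($X = \left(\frac{-4 + 3}{-2 + 5} + 1\right)^{2} = \left(- \frac{1}{3} + 1\right)^{2} = \left(\frac{2}{3}\right)^{2} = \frac{4}{9} \approx 0.44444$)
$N \left(X + Q{\left(-8 \right)}\right) = 117 \left(\frac{4}{9} + \left(4 - 8\right)\right) = 117 \left(\frac{4}{9} - 4\right) = 117 \left(- \frac{32}{9}\right) = -416$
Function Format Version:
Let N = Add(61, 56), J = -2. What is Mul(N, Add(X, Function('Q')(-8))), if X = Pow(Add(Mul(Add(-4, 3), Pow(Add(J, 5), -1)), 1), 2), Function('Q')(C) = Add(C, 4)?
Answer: -416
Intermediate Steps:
Function('Q')(C) = Add(4, C)
N = 117
X = Rational(4, 9) (X = Pow(Add(Mul(Add(-4, 3), Pow(Add(-2, 5), -1)), 1), 2) = Pow(Add(Mul(-1, Pow(3, -1)), 1), 2) = Pow(Add(Mul(-1, Rational(1, 3)), 1), 2) = Pow(Add(Rational(-1, 3), 1), 2) = Pow(Rational(2, 3), 2) = Rational(4, 9) ≈ 0.44444)
Mul(N, Add(X, Function('Q')(-8))) = Mul(117, Add(Rational(4, 9), Add(4, -8))) = Mul(117, Add(Rational(4, 9), -4)) = Mul(117, Rational(-32, 9)) = -416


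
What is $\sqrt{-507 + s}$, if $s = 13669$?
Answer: $\sqrt{13162} \approx 114.73$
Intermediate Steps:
$\sqrt{-507 + s} = \sqrt{-507 + 13669} = \sqrt{13162}$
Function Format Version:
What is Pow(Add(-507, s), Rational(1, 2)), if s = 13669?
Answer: Pow(13162, Rational(1, 2)) ≈ 114.73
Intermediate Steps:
Pow(Add(-507, s), Rational(1, 2)) = Pow(Add(-507, 13669), Rational(1, 2)) = Pow(13162, Rational(1, 2))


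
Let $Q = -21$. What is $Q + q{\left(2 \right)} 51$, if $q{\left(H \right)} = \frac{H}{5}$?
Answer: $- \frac{3}{5} \approx -0.6$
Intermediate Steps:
$q{\left(H \right)} = \frac{H}{5}$ ($q{\left(H \right)} = H \frac{1}{5} = \frac{H}{5}$)
$Q + q{\left(2 \right)} 51 = -21 + \frac{1}{5} \cdot 2 \cdot 51 = -21 + \frac{2}{5} \cdot 51 = -21 + \frac{102}{5} = - \frac{3}{5}$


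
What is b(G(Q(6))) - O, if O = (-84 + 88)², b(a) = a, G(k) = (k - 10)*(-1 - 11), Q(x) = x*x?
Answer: -328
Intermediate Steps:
Q(x) = x²
G(k) = 120 - 12*k (G(k) = (-10 + k)*(-12) = 120 - 12*k)
O = 16 (O = 4² = 16)
b(G(Q(6))) - O = (120 - 12*6²) - 1*16 = (120 - 12*36) - 16 = (120 - 432) - 16 = -312 - 16 = -328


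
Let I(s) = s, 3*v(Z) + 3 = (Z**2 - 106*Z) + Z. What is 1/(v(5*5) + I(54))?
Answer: -3/1841 ≈ -0.0016296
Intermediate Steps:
v(Z) = -1 - 35*Z + Z**2/3 (v(Z) = -1 + ((Z**2 - 106*Z) + Z)/3 = -1 + (Z**2 - 105*Z)/3 = -1 + (-35*Z + Z**2/3) = -1 - 35*Z + Z**2/3)
1/(v(5*5) + I(54)) = 1/((-1 - 175*5 + (5*5)**2/3) + 54) = 1/((-1 - 35*25 + (1/3)*25**2) + 54) = 1/((-1 - 875 + (1/3)*625) + 54) = 1/((-1 - 875 + 625/3) + 54) = 1/(-2003/3 + 54) = 1/(-1841/3) = -3/1841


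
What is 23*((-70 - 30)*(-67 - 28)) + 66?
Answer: 218566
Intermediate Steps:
23*((-70 - 30)*(-67 - 28)) + 66 = 23*(-100*(-95)) + 66 = 23*9500 + 66 = 218500 + 66 = 218566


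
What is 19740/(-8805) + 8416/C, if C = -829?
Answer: -6031156/486623 ≈ -12.394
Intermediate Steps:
19740/(-8805) + 8416/C = 19740/(-8805) + 8416/(-829) = 19740*(-1/8805) + 8416*(-1/829) = -1316/587 - 8416/829 = -6031156/486623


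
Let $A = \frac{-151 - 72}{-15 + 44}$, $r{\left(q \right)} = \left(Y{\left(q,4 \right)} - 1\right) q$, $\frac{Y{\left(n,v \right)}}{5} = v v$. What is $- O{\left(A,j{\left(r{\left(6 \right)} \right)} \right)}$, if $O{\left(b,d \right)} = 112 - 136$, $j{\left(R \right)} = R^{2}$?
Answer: $24$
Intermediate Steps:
$Y{\left(n,v \right)} = 5 v^{2}$ ($Y{\left(n,v \right)} = 5 v v = 5 v^{2}$)
$r{\left(q \right)} = 79 q$ ($r{\left(q \right)} = \left(5 \cdot 4^{2} - 1\right) q = \left(5 \cdot 16 - 1\right) q = \left(80 - 1\right) q = 79 q$)
$A = - \frac{223}{29} \approx -7.6897$
$O{\left(b,d \right)} = -24$ ($O{\left(b,d \right)} = 112 - 136 = -24$)
$- O{\left(A,j{\left(r{\left(6 \right)} \right)} \right)} = \left(-1\right) \left(-24\right) = 24$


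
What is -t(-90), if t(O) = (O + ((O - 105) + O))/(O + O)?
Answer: -25/12 ≈ -2.0833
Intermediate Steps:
t(O) = (-105 + 3*O)/(2*O) (t(O) = (O + ((-105 + O) + O))/((2*O)) = (O + (-105 + 2*O))*(1/(2*O)) = (-105 + 3*O)*(1/(2*O)) = (-105 + 3*O)/(2*O))
-t(-90) = -3*(-35 - 90)/(2*(-90)) = -3*(-1)*(-125)/(2*90) = -1*25/12 = -25/12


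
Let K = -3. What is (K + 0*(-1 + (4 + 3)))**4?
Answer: 81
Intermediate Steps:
(K + 0*(-1 + (4 + 3)))**4 = (-3 + 0*(-1 + (4 + 3)))**4 = (-3 + 0*(-1 + 7))**4 = (-3 + 0*6)**4 = (-3 + 0)**4 = (-3)**4 = 81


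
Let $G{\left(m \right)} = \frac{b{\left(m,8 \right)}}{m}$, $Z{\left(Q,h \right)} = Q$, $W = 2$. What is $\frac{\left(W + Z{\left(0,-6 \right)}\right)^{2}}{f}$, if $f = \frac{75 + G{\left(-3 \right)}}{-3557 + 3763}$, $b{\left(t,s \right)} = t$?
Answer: $\frac{206}{19} \approx 10.842$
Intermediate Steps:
$G{\left(m \right)} = 1$ ($G{\left(m \right)} = \frac{m}{m} = 1$)
$f = \frac{38}{103}$ ($f = \frac{75 + 1}{-3557 + 3763} = \frac{76}{206} = 76 \cdot \frac{1}{206} = \frac{38}{103} \approx 0.36893$)
$\frac{\left(W + Z{\left(0,-6 \right)}\right)^{2}}{f} = \frac{\left(2 + 0\right)^{2}}{\frac{38}{103}} = 2^{2} \cdot \frac{103}{38} = 4 \cdot \frac{103}{38} = \frac{206}{19}$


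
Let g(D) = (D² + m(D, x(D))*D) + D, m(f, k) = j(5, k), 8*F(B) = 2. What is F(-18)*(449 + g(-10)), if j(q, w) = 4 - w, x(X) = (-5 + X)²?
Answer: 2749/4 ≈ 687.25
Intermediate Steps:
F(B) = ¼ (F(B) = (⅛)*2 = ¼)
m(f, k) = 4 - k
g(D) = D + D² + D*(4 - (-5 + D)²) (g(D) = (D² + (4 - (-5 + D)²)*D) + D = (D² + D*(4 - (-5 + D)²)) + D = D + D² + D*(4 - (-5 + D)²))
F(-18)*(449 + g(-10)) = (449 - 10*(5 - 10 - (-5 - 10)²))/4 = (449 - 10*(5 - 10 - 1*(-15)²))/4 = (449 - 10*(5 - 10 - 1*225))/4 = (449 - 10*(5 - 10 - 225))/4 = (449 - 10*(-230))/4 = (449 + 2300)/4 = (¼)*2749 = 2749/4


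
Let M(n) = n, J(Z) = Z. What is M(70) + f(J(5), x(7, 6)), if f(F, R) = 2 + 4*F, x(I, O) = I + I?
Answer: 92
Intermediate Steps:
x(I, O) = 2*I
M(70) + f(J(5), x(7, 6)) = 70 + (2 + 4*5) = 70 + (2 + 20) = 70 + 22 = 92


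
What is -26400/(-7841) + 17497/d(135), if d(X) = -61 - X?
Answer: -132019577/1536836 ≈ -85.903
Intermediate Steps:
-26400/(-7841) + 17497/d(135) = -26400/(-7841) + 17497/(-61 - 1*135) = -26400*(-1/7841) + 17497/(-61 - 135) = 26400/7841 + 17497/(-196) = 26400/7841 + 17497*(-1/196) = 26400/7841 - 17497/196 = -132019577/1536836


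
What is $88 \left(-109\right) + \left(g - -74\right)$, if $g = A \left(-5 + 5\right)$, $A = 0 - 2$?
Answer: $-9518$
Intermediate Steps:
$A = -2$
$g = 0$ ($g = - 2 \left(-5 + 5\right) = \left(-2\right) 0 = 0$)
$88 \left(-109\right) + \left(g - -74\right) = 88 \left(-109\right) + \left(0 - -74\right) = -9592 + \left(0 + 74\right) = -9592 + 74 = -9518$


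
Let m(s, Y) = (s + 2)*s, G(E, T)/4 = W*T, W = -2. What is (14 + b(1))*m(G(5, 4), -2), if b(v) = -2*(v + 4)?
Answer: 3840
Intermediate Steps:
G(E, T) = -8*T (G(E, T) = 4*(-2*T) = -8*T)
b(v) = -8 - 2*v (b(v) = -2*(4 + v) = -8 - 2*v)
m(s, Y) = s*(2 + s) (m(s, Y) = (2 + s)*s = s*(2 + s))
(14 + b(1))*m(G(5, 4), -2) = (14 + (-8 - 2*1))*((-8*4)*(2 - 8*4)) = (14 + (-8 - 2))*(-32*(2 - 32)) = (14 - 10)*(-32*(-30)) = 4*960 = 3840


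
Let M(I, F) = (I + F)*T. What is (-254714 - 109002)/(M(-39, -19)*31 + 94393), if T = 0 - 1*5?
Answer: -363716/103383 ≈ -3.5181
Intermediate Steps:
T = -5 (T = 0 - 5 = -5)
M(I, F) = -5*F - 5*I (M(I, F) = (I + F)*(-5) = (F + I)*(-5) = -5*F - 5*I)
(-254714 - 109002)/(M(-39, -19)*31 + 94393) = (-254714 - 109002)/((-5*(-19) - 5*(-39))*31 + 94393) = -363716/((95 + 195)*31 + 94393) = -363716/(290*31 + 94393) = -363716/(8990 + 94393) = -363716/103383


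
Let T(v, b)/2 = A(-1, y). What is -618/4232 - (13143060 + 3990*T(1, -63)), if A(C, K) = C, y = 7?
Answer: -27793829589/2116 ≈ -1.3135e+7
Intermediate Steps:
T(v, b) = -2 (T(v, b) = 2*(-1) = -2)
-618/4232 - (13143060 + 3990*T(1, -63)) = -618/4232 - 3990/(1/(-2 + 3294)) = -618*1/4232 - 3990/(1/3292) = -309/2116 - 3990/1/3292 = -309/2116 - 3990*3292 = -309/2116 - 13135080 = -27793829589/2116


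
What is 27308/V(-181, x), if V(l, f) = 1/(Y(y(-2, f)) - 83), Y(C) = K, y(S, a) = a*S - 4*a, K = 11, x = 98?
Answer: -1966176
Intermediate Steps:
y(S, a) = -4*a + S*a (y(S, a) = S*a - 4*a = -4*a + S*a)
Y(C) = 11
V(l, f) = -1/72 (V(l, f) = 1/(11 - 83) = 1/(-72) = -1/72)
27308/V(-181, x) = 27308/(-1/72) = 27308*(-72) = -1966176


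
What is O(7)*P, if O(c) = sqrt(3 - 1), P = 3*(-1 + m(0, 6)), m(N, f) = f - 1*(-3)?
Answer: 24*sqrt(2) ≈ 33.941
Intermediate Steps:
m(N, f) = 3 + f (m(N, f) = f + 3 = 3 + f)
P = 24 (P = 3*(-1 + (3 + 6)) = 3*(-1 + 9) = 3*8 = 24)
O(c) = sqrt(2)
O(7)*P = sqrt(2)*24 = 24*sqrt(2)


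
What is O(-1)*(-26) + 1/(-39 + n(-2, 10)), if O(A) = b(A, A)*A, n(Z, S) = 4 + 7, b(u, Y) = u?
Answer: -729/28 ≈ -26.036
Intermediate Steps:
n(Z, S) = 11
O(A) = A² (O(A) = A*A = A²)
O(-1)*(-26) + 1/(-39 + n(-2, 10)) = (-1)²*(-26) + 1/(-39 + 11) = 1*(-26) + 1/(-28) = -26 - 1/28 = -729/28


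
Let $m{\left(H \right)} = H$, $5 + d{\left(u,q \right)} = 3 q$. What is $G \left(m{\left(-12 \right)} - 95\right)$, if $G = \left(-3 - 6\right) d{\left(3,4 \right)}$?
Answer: $6741$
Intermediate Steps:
$d{\left(u,q \right)} = -5 + 3 q$
$G = -63$ ($G = \left(-3 - 6\right) \left(-5 + 3 \cdot 4\right) = - 9 \left(-5 + 12\right) = \left(-9\right) 7 = -63$)
$G \left(m{\left(-12 \right)} - 95\right) = - 63 \left(-12 - 95\right) = \left(-63\right) \left(-107\right) = 6741$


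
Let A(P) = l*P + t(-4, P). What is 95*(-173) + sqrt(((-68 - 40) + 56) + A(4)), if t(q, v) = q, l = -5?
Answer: -16435 + 2*I*sqrt(19) ≈ -16435.0 + 8.7178*I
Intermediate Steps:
A(P) = -4 - 5*P (A(P) = -5*P - 4 = -4 - 5*P)
95*(-173) + sqrt(((-68 - 40) + 56) + A(4)) = 95*(-173) + sqrt(((-68 - 40) + 56) + (-4 - 5*4)) = -16435 + sqrt((-108 + 56) + (-4 - 20)) = -16435 + sqrt(-52 - 24) = -16435 + sqrt(-76) = -16435 + 2*I*sqrt(19)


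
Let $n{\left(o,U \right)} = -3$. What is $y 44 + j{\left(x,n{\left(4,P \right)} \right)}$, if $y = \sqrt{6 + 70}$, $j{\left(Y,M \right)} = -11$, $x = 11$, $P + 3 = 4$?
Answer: $-11 + 88 \sqrt{19} \approx 372.58$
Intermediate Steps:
$P = 1$ ($P = -3 + 4 = 1$)
$y = 2 \sqrt{19}$ ($y = \sqrt{76} = 2 \sqrt{19} \approx 8.7178$)
$y 44 + j{\left(x,n{\left(4,P \right)} \right)} = 2 \sqrt{19} \cdot 44 - 11 = 88 \sqrt{19} - 11 = -11 + 88 \sqrt{19}$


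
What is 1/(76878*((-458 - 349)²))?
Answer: 1/50066720622 ≈ 1.9973e-11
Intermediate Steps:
1/(76878*((-458 - 349)²)) = 1/(76878*((-807)²)) = (1/76878)/651249 = (1/76878)*(1/651249) = 1/50066720622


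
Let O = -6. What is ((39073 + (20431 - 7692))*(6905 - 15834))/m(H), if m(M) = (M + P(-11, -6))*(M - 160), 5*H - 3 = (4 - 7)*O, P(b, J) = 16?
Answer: 11565733700/78679 ≈ 1.4700e+5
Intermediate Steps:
H = 21/5 (H = ⅗ + ((4 - 7)*(-6))/5 = ⅗ + (-3*(-6))/5 = ⅗ + (⅕)*18 = ⅗ + 18/5 = 21/5 ≈ 4.2000)
m(M) = (-160 + M)*(16 + M) (m(M) = (M + 16)*(M - 160) = (16 + M)*(-160 + M) = (-160 + M)*(16 + M))
((39073 + (20431 - 7692))*(6905 - 15834))/m(H) = ((39073 + (20431 - 7692))*(6905 - 15834))/(-2560 + (21/5)² - 144*21/5) = ((39073 + 12739)*(-8929))/(-2560 + 441/25 - 3024/5) = (51812*(-8929))/(-78679/25) = -462629348*(-25/78679) = 11565733700/78679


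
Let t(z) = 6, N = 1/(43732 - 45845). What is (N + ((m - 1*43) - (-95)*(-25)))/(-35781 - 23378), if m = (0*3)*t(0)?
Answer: 5109235/125002967 ≈ 0.040873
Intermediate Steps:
N = -1/2113 (N = 1/(-2113) = -1/2113 ≈ -0.00047326)
m = 0 (m = (0*3)*6 = 0*6 = 0)
(N + ((m - 1*43) - (-95)*(-25)))/(-35781 - 23378) = (-1/2113 + ((0 - 1*43) - (-95)*(-25)))/(-35781 - 23378) = (-1/2113 + ((0 - 43) - 95*25))/(-59159) = (-1/2113 + (-43 - 2375))*(-1/59159) = (-1/2113 - 2418)*(-1/59159) = -5109235/2113*(-1/59159) = 5109235/125002967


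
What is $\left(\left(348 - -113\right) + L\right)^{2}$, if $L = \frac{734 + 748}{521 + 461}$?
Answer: $\frac{51570776464}{241081} \approx 2.1391 \cdot 10^{5}$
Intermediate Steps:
$L = \frac{741}{491}$ ($L = \frac{1482}{982} = 1482 \cdot \frac{1}{982} = \frac{741}{491} \approx 1.5092$)
$\left(\left(348 - -113\right) + L\right)^{2} = \left(\left(348 - -113\right) + \frac{741}{491}\right)^{2} = \left(\left(348 + 113\right) + \frac{741}{491}\right)^{2} = \left(461 + \frac{741}{491}\right)^{2} = \left(\frac{227092}{491}\right)^{2} = \frac{51570776464}{241081}$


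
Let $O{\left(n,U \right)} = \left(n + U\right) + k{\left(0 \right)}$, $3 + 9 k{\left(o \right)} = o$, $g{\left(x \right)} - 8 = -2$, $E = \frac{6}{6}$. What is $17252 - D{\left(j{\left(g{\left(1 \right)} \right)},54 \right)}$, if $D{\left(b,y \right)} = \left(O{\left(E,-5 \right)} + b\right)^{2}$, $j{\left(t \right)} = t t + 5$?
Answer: $\frac{143168}{9} \approx 15908.0$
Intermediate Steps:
$E = 1$ ($E = 6 \cdot \frac{1}{6} = 1$)
$g{\left(x \right)} = 6$ ($g{\left(x \right)} = 8 - 2 = 6$)
$k{\left(o \right)} = - \frac{1}{3} + \frac{o}{9}$
$j{\left(t \right)} = 5 + t^{2}$ ($j{\left(t \right)} = t^{2} + 5 = 5 + t^{2}$)
$O{\left(n,U \right)} = - \frac{1}{3} + U + n$ ($O{\left(n,U \right)} = \left(n + U\right) + \left(- \frac{1}{3} + \frac{1}{9} \cdot 0\right) = \left(U + n\right) + \left(- \frac{1}{3} + 0\right) = \left(U + n\right) - \frac{1}{3} = - \frac{1}{3} + U + n$)
$D{\left(b,y \right)} = \left(- \frac{13}{3} + b\right)^{2}$ ($D{\left(b,y \right)} = \left(\left(- \frac{1}{3} - 5 + 1\right) + b\right)^{2} = \left(- \frac{13}{3} + b\right)^{2}$)
$17252 - D{\left(j{\left(g{\left(1 \right)} \right)},54 \right)} = 17252 - \frac{\left(-13 + 3 \left(5 + 6^{2}\right)\right)^{2}}{9} = 17252 - \frac{\left(-13 + 3 \left(5 + 36\right)\right)^{2}}{9} = 17252 - \frac{\left(-13 + 3 \cdot 41\right)^{2}}{9} = 17252 - \frac{\left(-13 + 123\right)^{2}}{9} = 17252 - \frac{110^{2}}{9} = 17252 - \frac{1}{9} \cdot 12100 = 17252 - \frac{12100}{9} = \frac{143168}{9}$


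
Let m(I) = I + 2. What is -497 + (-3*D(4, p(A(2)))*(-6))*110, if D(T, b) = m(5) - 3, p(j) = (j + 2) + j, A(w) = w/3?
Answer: 7423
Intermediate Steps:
A(w) = w/3 (A(w) = w*(⅓) = w/3)
m(I) = 2 + I
p(j) = 2 + 2*j (p(j) = (2 + j) + j = 2 + 2*j)
D(T, b) = 4 (D(T, b) = (2 + 5) - 3 = 7 - 3 = 4)
-497 + (-3*D(4, p(A(2)))*(-6))*110 = -497 + (-3*4*(-6))*110 = -497 - 12*(-6)*110 = -497 + 72*110 = -497 + 7920 = 7423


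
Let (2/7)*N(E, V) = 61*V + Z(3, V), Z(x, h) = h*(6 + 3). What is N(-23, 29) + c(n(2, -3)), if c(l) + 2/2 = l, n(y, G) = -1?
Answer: 7103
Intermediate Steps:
Z(x, h) = 9*h (Z(x, h) = h*9 = 9*h)
N(E, V) = 245*V (N(E, V) = 7*(61*V + 9*V)/2 = 7*(70*V)/2 = 245*V)
c(l) = -1 + l
N(-23, 29) + c(n(2, -3)) = 245*29 + (-1 - 1) = 7105 - 2 = 7103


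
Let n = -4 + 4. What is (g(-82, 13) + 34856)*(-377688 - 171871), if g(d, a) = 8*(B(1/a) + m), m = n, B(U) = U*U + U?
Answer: -3237328967784/169 ≈ -1.9156e+10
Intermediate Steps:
B(U) = U + U**2 (B(U) = U**2 + U = U + U**2)
n = 0
m = 0
g(d, a) = 8*(1 + 1/a)/a (g(d, a) = 8*((1 + 1/a)/a + 0) = 8*((1 + 1/a)/a) = 8*(1 + 1/a)/a)
(g(-82, 13) + 34856)*(-377688 - 171871) = (8*(1 + 13)/13**2 + 34856)*(-377688 - 171871) = (8*(1/169)*14 + 34856)*(-549559) = (112/169 + 34856)*(-549559) = (5890776/169)*(-549559) = -3237328967784/169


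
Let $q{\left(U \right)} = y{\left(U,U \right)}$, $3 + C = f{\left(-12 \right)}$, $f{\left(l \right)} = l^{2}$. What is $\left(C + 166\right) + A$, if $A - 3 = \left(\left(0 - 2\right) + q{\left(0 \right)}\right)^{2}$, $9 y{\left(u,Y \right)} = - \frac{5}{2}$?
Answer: $\frac{102121}{324} \approx 315.19$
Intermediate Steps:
$y{\left(u,Y \right)} = - \frac{5}{18}$ ($y{\left(u,Y \right)} = \frac{\left(-5\right) \frac{1}{2}}{9} = \frac{1}{9} \left(- \frac{5}{2}\right) = - \frac{5}{18}$)
$C = 141$ ($C = -3 + \left(-12\right)^{2} = -3 + 144 = 141$)
$q{\left(U \right)} = - \frac{5}{18}$
$A = \frac{2653}{324}$ ($A = 3 + \left(\left(0 - 2\right) - \frac{5}{18}\right)^{2} = 3 + \left(-2 - \frac{5}{18}\right)^{2} = 3 + \left(- \frac{41}{18}\right)^{2} = 3 + \frac{1681}{324} = \frac{2653}{324} \approx 8.1883$)
$\left(C + 166\right) + A = \left(141 + 166\right) + \frac{2653}{324} = 307 + \frac{2653}{324} = \frac{102121}{324}$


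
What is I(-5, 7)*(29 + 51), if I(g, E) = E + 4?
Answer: 880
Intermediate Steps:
I(g, E) = 4 + E
I(-5, 7)*(29 + 51) = (4 + 7)*(29 + 51) = 11*80 = 880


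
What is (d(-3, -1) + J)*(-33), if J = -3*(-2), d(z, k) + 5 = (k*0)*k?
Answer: -33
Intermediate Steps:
d(z, k) = -5 (d(z, k) = -5 + (k*0)*k = -5 + 0*k = -5 + 0 = -5)
J = 6
(d(-3, -1) + J)*(-33) = (-5 + 6)*(-33) = 1*(-33) = -33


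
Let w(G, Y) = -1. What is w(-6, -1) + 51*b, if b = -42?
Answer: -2143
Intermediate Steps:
w(-6, -1) + 51*b = -1 + 51*(-42) = -1 - 2142 = -2143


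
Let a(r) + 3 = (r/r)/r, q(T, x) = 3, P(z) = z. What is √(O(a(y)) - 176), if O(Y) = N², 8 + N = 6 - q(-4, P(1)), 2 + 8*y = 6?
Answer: I*√151 ≈ 12.288*I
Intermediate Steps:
y = ½ (y = -¼ + (⅛)*6 = -¼ + ¾ = ½ ≈ 0.50000)
N = -5 (N = -8 + (6 - 1*3) = -8 + (6 - 3) = -8 + 3 = -5)
a(r) = -3 + 1/r (a(r) = -3 + (r/r)/r = -3 + 1/r)
O(Y) = 25 (O(Y) = (-5)² = 25)
√(O(a(y)) - 176) = √(25 - 176) = √(-151) = I*√151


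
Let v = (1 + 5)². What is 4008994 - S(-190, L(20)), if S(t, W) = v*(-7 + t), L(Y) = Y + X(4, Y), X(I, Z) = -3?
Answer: 4016086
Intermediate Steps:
v = 36 (v = 6² = 36)
L(Y) = -3 + Y (L(Y) = Y - 3 = -3 + Y)
S(t, W) = -252 + 36*t (S(t, W) = 36*(-7 + t) = -252 + 36*t)
4008994 - S(-190, L(20)) = 4008994 - (-252 + 36*(-190)) = 4008994 - (-252 - 6840) = 4008994 - 1*(-7092) = 4008994 + 7092 = 4016086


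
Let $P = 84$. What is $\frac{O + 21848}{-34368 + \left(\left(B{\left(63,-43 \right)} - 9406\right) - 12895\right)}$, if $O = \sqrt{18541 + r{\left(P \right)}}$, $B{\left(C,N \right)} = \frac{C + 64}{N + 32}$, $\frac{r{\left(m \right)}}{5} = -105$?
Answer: $- \frac{120164}{311743} - \frac{22 \sqrt{1126}}{311743} \approx -0.38783$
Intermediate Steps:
$r{\left(m \right)} = -525$ ($r{\left(m \right)} = 5 \left(-105\right) = -525$)
$B{\left(C,N \right)} = \frac{64 + C}{32 + N}$
$O = 4 \sqrt{1126}$ ($O = \sqrt{18541 - 525} = \sqrt{18016} = 4 \sqrt{1126} \approx 134.22$)
$\frac{O + 21848}{-34368 + \left(\left(B{\left(63,-43 \right)} - 9406\right) - 12895\right)} = \frac{4 \sqrt{1126} + 21848}{-34368 - \left(22301 - \frac{64 + 63}{32 - 43}\right)} = \frac{21848 + 4 \sqrt{1126}}{-34368 - \left(22301 - \frac{1}{-11} \cdot 127\right)} = \frac{21848 + 4 \sqrt{1126}}{-34368 - \frac{245438}{11}} = \frac{21848 + 4 \sqrt{1126}}{- \frac{623486}{11}} = \left(21848 + 4 \sqrt{1126}\right) \left(- \frac{11}{623486}\right) = - \frac{120164}{311743} - \frac{22 \sqrt{1126}}{311743}$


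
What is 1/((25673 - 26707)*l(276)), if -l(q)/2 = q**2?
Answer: 1/157531968 ≈ 6.3479e-9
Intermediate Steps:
l(q) = -2*q**2
1/((25673 - 26707)*l(276)) = 1/((25673 - 26707)*((-2*276**2))) = 1/((-1034)*((-2*76176))) = -1/1034/(-152352) = -1/1034*(-1/152352) = 1/157531968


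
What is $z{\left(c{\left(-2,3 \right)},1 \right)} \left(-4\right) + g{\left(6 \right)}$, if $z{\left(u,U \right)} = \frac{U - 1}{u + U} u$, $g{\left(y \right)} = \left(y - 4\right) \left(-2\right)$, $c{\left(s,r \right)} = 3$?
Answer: $-4$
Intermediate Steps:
$g{\left(y \right)} = 8 - 2 y$ ($g{\left(y \right)} = \left(-4 + y\right) \left(-2\right) = 8 - 2 y$)
$z{\left(u,U \right)} = \frac{u \left(-1 + U\right)}{U + u}$ ($z{\left(u,U \right)} = \frac{-1 + U}{U + u} u = \frac{u \left(-1 + U\right)}{U + u}$)
$z{\left(c{\left(-2,3 \right)},1 \right)} \left(-4\right) + g{\left(6 \right)} = \frac{3 \left(-1 + 1\right)}{1 + 3} \left(-4\right) + \left(8 - 12\right) = 3 \cdot \frac{1}{4} \cdot 0 \left(-4\right) + \left(8 - 12\right) = 3 \cdot \frac{1}{4} \cdot 0 \left(-4\right) - 4 = 0 \left(-4\right) - 4 = 0 - 4 = -4$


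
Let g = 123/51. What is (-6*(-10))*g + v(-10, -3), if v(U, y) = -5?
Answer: 2375/17 ≈ 139.71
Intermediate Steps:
g = 41/17 (g = 123*(1/51) = 41/17 ≈ 2.4118)
(-6*(-10))*g + v(-10, -3) = -6*(-10)*(41/17) - 5 = 60*(41/17) - 5 = 2460/17 - 5 = 2375/17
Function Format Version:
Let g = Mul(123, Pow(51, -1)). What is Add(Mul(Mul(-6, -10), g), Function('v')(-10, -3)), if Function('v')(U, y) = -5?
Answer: Rational(2375, 17) ≈ 139.71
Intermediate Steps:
g = Rational(41, 17) (g = Mul(123, Rational(1, 51)) = Rational(41, 17) ≈ 2.4118)
Add(Mul(Mul(-6, -10), g), Function('v')(-10, -3)) = Add(Mul(Mul(-6, -10), Rational(41, 17)), -5) = Add(Mul(60, Rational(41, 17)), -5) = Add(Rational(2460, 17), -5) = Rational(2375, 17)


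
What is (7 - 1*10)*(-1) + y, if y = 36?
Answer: 39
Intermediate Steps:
(7 - 1*10)*(-1) + y = (7 - 1*10)*(-1) + 36 = (7 - 10)*(-1) + 36 = -3*(-1) + 36 = 3 + 36 = 39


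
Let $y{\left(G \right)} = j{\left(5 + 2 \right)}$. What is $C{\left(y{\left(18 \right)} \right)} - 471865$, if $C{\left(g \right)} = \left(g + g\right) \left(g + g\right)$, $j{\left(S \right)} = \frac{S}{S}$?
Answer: $-471861$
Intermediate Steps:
$j{\left(S \right)} = 1$
$y{\left(G \right)} = 1$
$C{\left(g \right)} = 4 g^{2}$ ($C{\left(g \right)} = 2 g 2 g = 4 g^{2}$)
$C{\left(y{\left(18 \right)} \right)} - 471865 = 4 \cdot 1^{2} - 471865 = 4 \cdot 1 - 471865 = 4 - 471865 = -471861$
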